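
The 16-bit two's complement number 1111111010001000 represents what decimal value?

MSB is 1, so the value is negative. Find the magnitude:
1. Invert bits:  0000000101110111
2. Add 1:        0000000101111000  = 376
3. Apply sign:   -376

Answer: -376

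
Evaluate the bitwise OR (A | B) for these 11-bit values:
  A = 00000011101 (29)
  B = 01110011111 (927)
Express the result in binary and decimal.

Apply | to each column (1 where either bit is 1):
  00000011101
| 01110011111
-------------
  01110011111

Answer: 01110011111 (927)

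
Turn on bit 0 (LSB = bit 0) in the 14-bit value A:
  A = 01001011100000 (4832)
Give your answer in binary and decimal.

Mask = 1 << 0 = 00000000000001
Bit 0 of A is 0, so OR-ing with the mask flips it to 1.
  01001011100000
| 00000000000001
----------------
  01001011100001

Answer: 01001011100001 (4833)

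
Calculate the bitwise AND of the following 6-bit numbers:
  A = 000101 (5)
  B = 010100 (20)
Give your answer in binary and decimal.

Apply & to each column (1 only where both bits are 1):
  000101
& 010100
--------
  000100

Answer: 000100 (4)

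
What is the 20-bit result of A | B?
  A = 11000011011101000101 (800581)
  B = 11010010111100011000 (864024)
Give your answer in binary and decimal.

Apply | to each column (1 where either bit is 1):
  11000011011101000101
| 11010010111100011000
----------------------
  11010011111101011101

Answer: 11010011111101011101 (868189)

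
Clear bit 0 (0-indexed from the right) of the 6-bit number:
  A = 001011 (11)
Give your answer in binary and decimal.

Mask = ~(1 << 0) = 111110
Bit 0 of A is 1, so AND-ing with the mask clears it to 0.
  001011
& 111110
--------
  001010

Answer: 001010 (10)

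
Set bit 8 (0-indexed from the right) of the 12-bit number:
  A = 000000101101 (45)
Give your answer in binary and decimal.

Mask = 1 << 8 = 000100000000
Bit 8 of A is 0, so OR-ing with the mask flips it to 1.
  000000101101
| 000100000000
--------------
  000100101101

Answer: 000100101101 (301)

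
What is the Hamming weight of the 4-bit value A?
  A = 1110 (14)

1110
1-bits at positions (from bit 0 = LSB): 1, 2, 3
Count = 3

Answer: 3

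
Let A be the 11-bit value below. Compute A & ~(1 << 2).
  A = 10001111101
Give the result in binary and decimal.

Mask = ~(1 << 2) = 11111111011
Bit 2 of A is 1, so AND-ing with the mask clears it to 0.
  10001111101
& 11111111011
-------------
  10001111001

Answer: 10001111001 (1145)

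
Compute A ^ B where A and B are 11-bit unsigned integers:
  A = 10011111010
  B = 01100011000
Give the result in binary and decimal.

Apply ^ to each column (1 where bits differ):
  10011111010
^ 01100011000
-------------
  11111100010

Answer: 11111100010 (2018)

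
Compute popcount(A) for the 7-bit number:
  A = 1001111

1001111
1-bits at positions (from bit 0 = LSB): 0, 1, 2, 3, 6
Count = 5

Answer: 5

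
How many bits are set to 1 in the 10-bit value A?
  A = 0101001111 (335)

0101001111
1-bits at positions (from bit 0 = LSB): 0, 1, 2, 3, 6, 8
Count = 6

Answer: 6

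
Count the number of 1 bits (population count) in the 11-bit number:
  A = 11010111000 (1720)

11010111000
1-bits at positions (from bit 0 = LSB): 3, 4, 5, 7, 9, 10
Count = 6

Answer: 6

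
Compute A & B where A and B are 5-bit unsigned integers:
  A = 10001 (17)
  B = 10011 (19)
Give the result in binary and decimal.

Apply & to each column (1 only where both bits are 1):
  10001
& 10011
-------
  10001

Answer: 10001 (17)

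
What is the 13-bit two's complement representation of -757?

1. Binary of +757:  0001011110101
2. Invert bits:     1110100001010
3. Add 1:           1110100001011

Answer: 1110100001011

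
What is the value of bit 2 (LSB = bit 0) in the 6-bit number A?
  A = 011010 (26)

Bit 2 is the 3rd from the right.
  011010
     ^
That bit is 0.

Answer: 0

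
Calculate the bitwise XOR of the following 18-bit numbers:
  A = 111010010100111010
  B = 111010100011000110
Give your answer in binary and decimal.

Apply ^ to each column (1 where bits differ):
  111010010100111010
^ 111010100011000110
--------------------
  000000110111111100

Answer: 000000110111111100 (3580)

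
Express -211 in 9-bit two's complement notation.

1. Binary of +211:  011010011
2. Invert bits:     100101100
3. Add 1:           100101101

Answer: 100101101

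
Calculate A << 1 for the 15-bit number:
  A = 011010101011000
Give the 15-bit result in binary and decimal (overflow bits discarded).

Shift left by 1: drop the top 1 bit(s), append 1 zero(s) on the right.
  011010101011000  ->  discard [0], keep [11010101011000], append 0
= 110101010110000

Answer: 110101010110000 (27312)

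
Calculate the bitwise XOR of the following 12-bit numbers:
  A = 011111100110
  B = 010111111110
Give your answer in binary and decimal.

Apply ^ to each column (1 where bits differ):
  011111100110
^ 010111111110
--------------
  001000011000

Answer: 001000011000 (536)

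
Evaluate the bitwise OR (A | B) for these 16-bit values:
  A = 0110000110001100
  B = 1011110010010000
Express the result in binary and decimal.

Apply | to each column (1 where either bit is 1):
  0110000110001100
| 1011110010010000
------------------
  1111110110011100

Answer: 1111110110011100 (64924)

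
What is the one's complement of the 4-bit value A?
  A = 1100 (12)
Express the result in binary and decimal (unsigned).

Flip each bit (0->1, 1->0):
  1100
  0011

Answer: 0011 (3)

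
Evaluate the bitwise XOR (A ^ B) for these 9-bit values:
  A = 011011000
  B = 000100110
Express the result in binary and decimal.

Apply ^ to each column (1 where bits differ):
  011011000
^ 000100110
-----------
  011111110

Answer: 011111110 (254)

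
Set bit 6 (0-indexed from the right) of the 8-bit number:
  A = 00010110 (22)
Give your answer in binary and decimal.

Mask = 1 << 6 = 01000000
Bit 6 of A is 0, so OR-ing with the mask flips it to 1.
  00010110
| 01000000
----------
  01010110

Answer: 01010110 (86)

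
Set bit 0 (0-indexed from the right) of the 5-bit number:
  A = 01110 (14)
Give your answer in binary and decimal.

Mask = 1 << 0 = 00001
Bit 0 of A is 0, so OR-ing with the mask flips it to 1.
  01110
| 00001
-------
  01111

Answer: 01111 (15)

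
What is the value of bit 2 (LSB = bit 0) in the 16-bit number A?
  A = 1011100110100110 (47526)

Bit 2 is the 3rd from the right.
  1011100110100110
               ^
That bit is 1.

Answer: 1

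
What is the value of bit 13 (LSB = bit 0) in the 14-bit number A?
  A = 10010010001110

Bit 13 is the 14th from the right.
  10010010001110
  ^
That bit is 1.

Answer: 1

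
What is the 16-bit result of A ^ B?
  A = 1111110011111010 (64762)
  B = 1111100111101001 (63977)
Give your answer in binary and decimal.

Apply ^ to each column (1 where bits differ):
  1111110011111010
^ 1111100111101001
------------------
  0000010100010011

Answer: 0000010100010011 (1299)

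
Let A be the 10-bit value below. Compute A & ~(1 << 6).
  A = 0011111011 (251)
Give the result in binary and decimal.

Mask = ~(1 << 6) = 1110111111
Bit 6 of A is 1, so AND-ing with the mask clears it to 0.
  0011111011
& 1110111111
------------
  0010111011

Answer: 0010111011 (187)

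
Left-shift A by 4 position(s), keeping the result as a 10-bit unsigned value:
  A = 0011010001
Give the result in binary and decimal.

Shift left by 4: drop the top 4 bit(s), append 4 zero(s) on the right.
  0011010001  ->  discard [0011], keep [010001], append 0000
= 0100010000

Answer: 0100010000 (272)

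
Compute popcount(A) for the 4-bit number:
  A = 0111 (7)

0111
1-bits at positions (from bit 0 = LSB): 0, 1, 2
Count = 3

Answer: 3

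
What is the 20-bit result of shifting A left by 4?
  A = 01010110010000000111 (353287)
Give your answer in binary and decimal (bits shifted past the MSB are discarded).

Shift left by 4: drop the top 4 bit(s), append 4 zero(s) on the right.
  01010110010000000111  ->  discard [0101], keep [0110010000000111], append 0000
= 01100100000001110000

Answer: 01100100000001110000 (409712)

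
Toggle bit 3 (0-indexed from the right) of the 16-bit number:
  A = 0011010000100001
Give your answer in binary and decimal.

Mask = 1 << 3 = 0000000000001000
Bit 3 of A is 0; XOR with the mask flips it to 1.
  0011010000100001
^ 0000000000001000
------------------
  0011010000101001

Answer: 0011010000101001 (13353)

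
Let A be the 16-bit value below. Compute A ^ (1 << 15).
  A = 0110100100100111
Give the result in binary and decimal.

Mask = 1 << 15 = 1000000000000000
Bit 15 of A is 0; XOR with the mask flips it to 1.
  0110100100100111
^ 1000000000000000
------------------
  1110100100100111

Answer: 1110100100100111 (59687)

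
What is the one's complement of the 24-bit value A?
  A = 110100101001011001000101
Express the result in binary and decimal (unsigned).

Flip each bit (0->1, 1->0):
  110100101001011001000101
  001011010110100110111010

Answer: 001011010110100110111010 (2976186)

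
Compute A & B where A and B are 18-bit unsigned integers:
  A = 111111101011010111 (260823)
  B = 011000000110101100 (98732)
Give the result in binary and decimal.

Apply & to each column (1 only where both bits are 1):
  111111101011010111
& 011000000110101100
--------------------
  011000000010000100

Answer: 011000000010000100 (98436)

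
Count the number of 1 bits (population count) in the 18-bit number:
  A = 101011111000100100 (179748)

101011111000100100
1-bits at positions (from bit 0 = LSB): 2, 5, 9, 10, 11, 12, 13, 15, 17
Count = 9

Answer: 9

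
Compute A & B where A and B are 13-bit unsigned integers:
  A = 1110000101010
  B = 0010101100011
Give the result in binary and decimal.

Apply & to each column (1 only where both bits are 1):
  1110000101010
& 0010101100011
---------------
  0010000100010

Answer: 0010000100010 (1058)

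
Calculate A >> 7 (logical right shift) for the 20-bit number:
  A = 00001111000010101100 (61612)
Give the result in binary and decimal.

Logical shift right by 7: drop the bottom 7 bit(s), prepend 7 zero(s) on the left.
  00001111000010101100  ->  keep [0000111100001], discard [0101100], prepend 0000000
= 00000000000111100001

Answer: 00000000000111100001 (481)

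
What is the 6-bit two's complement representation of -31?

1. Binary of +31:  011111
2. Invert bits:     100000
3. Add 1:           100001

Answer: 100001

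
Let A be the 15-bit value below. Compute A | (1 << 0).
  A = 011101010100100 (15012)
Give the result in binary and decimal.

Mask = 1 << 0 = 000000000000001
Bit 0 of A is 0, so OR-ing with the mask flips it to 1.
  011101010100100
| 000000000000001
-----------------
  011101010100101

Answer: 011101010100101 (15013)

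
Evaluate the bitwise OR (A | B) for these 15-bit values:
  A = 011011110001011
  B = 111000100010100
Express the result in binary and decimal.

Apply | to each column (1 where either bit is 1):
  011011110001011
| 111000100010100
-----------------
  111011110011111

Answer: 111011110011111 (30623)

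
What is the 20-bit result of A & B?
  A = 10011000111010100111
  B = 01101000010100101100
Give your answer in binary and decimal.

Apply & to each column (1 only where both bits are 1):
  10011000111010100111
& 01101000010100101100
----------------------
  00001000010000100100

Answer: 00001000010000100100 (33828)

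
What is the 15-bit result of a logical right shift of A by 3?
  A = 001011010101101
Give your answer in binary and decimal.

Logical shift right by 3: drop the bottom 3 bit(s), prepend 3 zero(s) on the left.
  001011010101101  ->  keep [001011010101], discard [101], prepend 000
= 000001011010101

Answer: 000001011010101 (725)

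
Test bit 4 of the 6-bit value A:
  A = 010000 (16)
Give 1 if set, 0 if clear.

Bit 4 is the 5th from the right.
  010000
   ^
That bit is 1.

Answer: 1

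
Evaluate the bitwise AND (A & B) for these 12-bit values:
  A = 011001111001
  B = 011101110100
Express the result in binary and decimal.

Apply & to each column (1 only where both bits are 1):
  011001111001
& 011101110100
--------------
  011001110000

Answer: 011001110000 (1648)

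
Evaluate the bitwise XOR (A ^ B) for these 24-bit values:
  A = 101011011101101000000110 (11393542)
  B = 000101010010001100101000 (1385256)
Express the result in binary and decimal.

Apply ^ to each column (1 where bits differ):
  101011011101101000000110
^ 000101010010001100101000
--------------------------
  101110001111100100101110

Answer: 101110001111100100101110 (12122414)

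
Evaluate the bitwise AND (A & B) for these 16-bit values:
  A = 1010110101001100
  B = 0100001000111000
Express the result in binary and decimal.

Apply & to each column (1 only where both bits are 1):
  1010110101001100
& 0100001000111000
------------------
  0000000000001000

Answer: 0000000000001000 (8)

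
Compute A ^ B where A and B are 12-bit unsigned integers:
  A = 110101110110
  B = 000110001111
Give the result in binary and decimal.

Apply ^ to each column (1 where bits differ):
  110101110110
^ 000110001111
--------------
  110011111001

Answer: 110011111001 (3321)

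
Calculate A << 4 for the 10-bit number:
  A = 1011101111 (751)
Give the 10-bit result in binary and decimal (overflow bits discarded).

Shift left by 4: drop the top 4 bit(s), append 4 zero(s) on the right.
  1011101111  ->  discard [1011], keep [101111], append 0000
= 1011110000

Answer: 1011110000 (752)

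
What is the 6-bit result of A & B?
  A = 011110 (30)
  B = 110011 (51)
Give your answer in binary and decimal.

Apply & to each column (1 only where both bits are 1):
  011110
& 110011
--------
  010010

Answer: 010010 (18)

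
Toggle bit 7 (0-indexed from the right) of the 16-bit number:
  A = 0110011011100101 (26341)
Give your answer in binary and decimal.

Mask = 1 << 7 = 0000000010000000
Bit 7 of A is 1; XOR with the mask flips it to 0.
  0110011011100101
^ 0000000010000000
------------------
  0110011001100101

Answer: 0110011001100101 (26213)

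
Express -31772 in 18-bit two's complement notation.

1. Binary of +31772:  000111110000011100
2. Invert bits:     111000001111100011
3. Add 1:           111000001111100100

Answer: 111000001111100100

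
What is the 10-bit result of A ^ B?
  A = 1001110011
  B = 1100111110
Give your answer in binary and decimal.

Apply ^ to each column (1 where bits differ):
  1001110011
^ 1100111110
------------
  0101001101

Answer: 0101001101 (333)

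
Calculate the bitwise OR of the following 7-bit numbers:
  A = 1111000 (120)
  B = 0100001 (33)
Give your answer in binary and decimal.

Apply | to each column (1 where either bit is 1):
  1111000
| 0100001
---------
  1111001

Answer: 1111001 (121)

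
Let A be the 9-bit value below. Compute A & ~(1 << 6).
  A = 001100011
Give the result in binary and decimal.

Mask = ~(1 << 6) = 110111111
Bit 6 of A is 1, so AND-ing with the mask clears it to 0.
  001100011
& 110111111
-----------
  000100011

Answer: 000100011 (35)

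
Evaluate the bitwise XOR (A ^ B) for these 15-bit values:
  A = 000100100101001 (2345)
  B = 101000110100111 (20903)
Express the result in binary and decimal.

Apply ^ to each column (1 where bits differ):
  000100100101001
^ 101000110100111
-----------------
  101100010001110

Answer: 101100010001110 (22670)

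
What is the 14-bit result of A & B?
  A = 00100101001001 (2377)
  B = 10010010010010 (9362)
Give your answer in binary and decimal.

Apply & to each column (1 only where both bits are 1):
  00100101001001
& 10010010010010
----------------
  00000000000000

Answer: 00000000000000 (0)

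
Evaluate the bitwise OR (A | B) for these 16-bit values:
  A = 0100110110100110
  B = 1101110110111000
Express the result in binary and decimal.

Apply | to each column (1 where either bit is 1):
  0100110110100110
| 1101110110111000
------------------
  1101110110111110

Answer: 1101110110111110 (56766)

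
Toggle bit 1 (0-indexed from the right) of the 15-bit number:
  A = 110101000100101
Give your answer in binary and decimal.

Mask = 1 << 1 = 000000000000010
Bit 1 of A is 0; XOR with the mask flips it to 1.
  110101000100101
^ 000000000000010
-----------------
  110101000100111

Answer: 110101000100111 (27175)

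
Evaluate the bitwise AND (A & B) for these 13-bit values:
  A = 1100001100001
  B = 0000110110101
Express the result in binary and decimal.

Apply & to each column (1 only where both bits are 1):
  1100001100001
& 0000110110101
---------------
  0000000100001

Answer: 0000000100001 (33)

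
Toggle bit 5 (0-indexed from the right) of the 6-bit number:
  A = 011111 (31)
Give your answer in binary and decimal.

Mask = 1 << 5 = 100000
Bit 5 of A is 0; XOR with the mask flips it to 1.
  011111
^ 100000
--------
  111111

Answer: 111111 (63)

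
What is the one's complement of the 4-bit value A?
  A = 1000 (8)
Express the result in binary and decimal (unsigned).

Flip each bit (0->1, 1->0):
  1000
  0111

Answer: 0111 (7)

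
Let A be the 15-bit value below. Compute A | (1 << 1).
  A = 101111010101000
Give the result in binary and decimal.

Mask = 1 << 1 = 000000000000010
Bit 1 of A is 0, so OR-ing with the mask flips it to 1.
  101111010101000
| 000000000000010
-----------------
  101111010101010

Answer: 101111010101010 (24234)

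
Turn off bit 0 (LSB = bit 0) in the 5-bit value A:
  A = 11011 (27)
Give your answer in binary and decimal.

Mask = ~(1 << 0) = 11110
Bit 0 of A is 1, so AND-ing with the mask clears it to 0.
  11011
& 11110
-------
  11010

Answer: 11010 (26)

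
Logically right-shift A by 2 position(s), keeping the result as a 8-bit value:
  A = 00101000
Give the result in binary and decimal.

Logical shift right by 2: drop the bottom 2 bit(s), prepend 2 zero(s) on the left.
  00101000  ->  keep [001010], discard [00], prepend 00
= 00001010

Answer: 00001010 (10)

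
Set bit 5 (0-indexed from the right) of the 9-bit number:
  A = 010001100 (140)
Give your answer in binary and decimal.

Mask = 1 << 5 = 000100000
Bit 5 of A is 0, so OR-ing with the mask flips it to 1.
  010001100
| 000100000
-----------
  010101100

Answer: 010101100 (172)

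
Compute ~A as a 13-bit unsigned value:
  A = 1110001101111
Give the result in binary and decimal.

Flip each bit (0->1, 1->0):
  1110001101111
  0001110010000

Answer: 0001110010000 (912)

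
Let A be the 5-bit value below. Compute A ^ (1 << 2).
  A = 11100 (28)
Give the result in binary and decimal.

Mask = 1 << 2 = 00100
Bit 2 of A is 1; XOR with the mask flips it to 0.
  11100
^ 00100
-------
  11000

Answer: 11000 (24)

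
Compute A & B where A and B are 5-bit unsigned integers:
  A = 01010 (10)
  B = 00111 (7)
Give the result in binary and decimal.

Apply & to each column (1 only where both bits are 1):
  01010
& 00111
-------
  00010

Answer: 00010 (2)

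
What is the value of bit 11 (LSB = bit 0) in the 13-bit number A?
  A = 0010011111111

Bit 11 is the 12th from the right.
  0010011111111
   ^
That bit is 0.

Answer: 0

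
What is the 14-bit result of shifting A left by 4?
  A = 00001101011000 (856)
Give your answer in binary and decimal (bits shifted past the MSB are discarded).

Shift left by 4: drop the top 4 bit(s), append 4 zero(s) on the right.
  00001101011000  ->  discard [0000], keep [1101011000], append 0000
= 11010110000000

Answer: 11010110000000 (13696)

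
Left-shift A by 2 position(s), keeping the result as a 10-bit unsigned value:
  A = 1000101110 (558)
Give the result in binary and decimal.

Shift left by 2: drop the top 2 bit(s), append 2 zero(s) on the right.
  1000101110  ->  discard [10], keep [00101110], append 00
= 0010111000

Answer: 0010111000 (184)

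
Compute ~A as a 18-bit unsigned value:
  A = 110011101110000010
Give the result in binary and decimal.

Flip each bit (0->1, 1->0):
  110011101110000010
  001100010001111101

Answer: 001100010001111101 (50301)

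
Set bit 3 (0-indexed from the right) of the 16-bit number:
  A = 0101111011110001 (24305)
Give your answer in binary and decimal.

Mask = 1 << 3 = 0000000000001000
Bit 3 of A is 0, so OR-ing with the mask flips it to 1.
  0101111011110001
| 0000000000001000
------------------
  0101111011111001

Answer: 0101111011111001 (24313)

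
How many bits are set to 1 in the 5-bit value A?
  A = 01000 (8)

01000
1-bits at positions (from bit 0 = LSB): 3
Count = 1

Answer: 1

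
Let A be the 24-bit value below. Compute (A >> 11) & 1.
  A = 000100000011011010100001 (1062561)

Bit 11 is the 12th from the right.
  000100000011011010100001
              ^
That bit is 0.

Answer: 0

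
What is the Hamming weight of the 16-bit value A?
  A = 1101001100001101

1101001100001101
1-bits at positions (from bit 0 = LSB): 0, 2, 3, 8, 9, 12, 14, 15
Count = 8

Answer: 8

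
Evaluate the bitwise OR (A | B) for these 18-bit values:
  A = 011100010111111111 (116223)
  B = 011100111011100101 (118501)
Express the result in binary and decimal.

Apply | to each column (1 where either bit is 1):
  011100010111111111
| 011100111011100101
--------------------
  011100111111111111

Answer: 011100111111111111 (118783)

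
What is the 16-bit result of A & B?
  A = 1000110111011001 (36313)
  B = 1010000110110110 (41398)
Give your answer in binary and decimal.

Apply & to each column (1 only where both bits are 1):
  1000110111011001
& 1010000110110110
------------------
  1000000110010000

Answer: 1000000110010000 (33168)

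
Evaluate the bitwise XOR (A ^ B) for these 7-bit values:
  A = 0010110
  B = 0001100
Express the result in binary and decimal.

Apply ^ to each column (1 where bits differ):
  0010110
^ 0001100
---------
  0011010

Answer: 0011010 (26)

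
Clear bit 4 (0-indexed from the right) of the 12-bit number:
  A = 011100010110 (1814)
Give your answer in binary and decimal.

Mask = ~(1 << 4) = 111111101111
Bit 4 of A is 1, so AND-ing with the mask clears it to 0.
  011100010110
& 111111101111
--------------
  011100000110

Answer: 011100000110 (1798)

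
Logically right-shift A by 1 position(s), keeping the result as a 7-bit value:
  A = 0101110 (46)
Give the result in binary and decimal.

Logical shift right by 1: drop the bottom 1 bit(s), prepend 1 zero(s) on the left.
  0101110  ->  keep [010111], discard [0], prepend 0
= 0010111

Answer: 0010111 (23)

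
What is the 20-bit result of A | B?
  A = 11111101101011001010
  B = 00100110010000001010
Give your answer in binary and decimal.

Apply | to each column (1 where either bit is 1):
  11111101101011001010
| 00100110010000001010
----------------------
  11111111111011001010

Answer: 11111111111011001010 (1048266)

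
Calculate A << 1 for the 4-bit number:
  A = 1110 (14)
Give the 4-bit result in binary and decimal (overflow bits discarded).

Shift left by 1: drop the top 1 bit(s), append 1 zero(s) on the right.
  1110  ->  discard [1], keep [110], append 0
= 1100

Answer: 1100 (12)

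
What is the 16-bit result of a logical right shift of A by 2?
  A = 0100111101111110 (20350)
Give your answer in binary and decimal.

Logical shift right by 2: drop the bottom 2 bit(s), prepend 2 zero(s) on the left.
  0100111101111110  ->  keep [01001111011111], discard [10], prepend 00
= 0001001111011111

Answer: 0001001111011111 (5087)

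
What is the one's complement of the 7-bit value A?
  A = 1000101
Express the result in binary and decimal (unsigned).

Flip each bit (0->1, 1->0):
  1000101
  0111010

Answer: 0111010 (58)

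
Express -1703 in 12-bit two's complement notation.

1. Binary of +1703:  011010100111
2. Invert bits:     100101011000
3. Add 1:           100101011001

Answer: 100101011001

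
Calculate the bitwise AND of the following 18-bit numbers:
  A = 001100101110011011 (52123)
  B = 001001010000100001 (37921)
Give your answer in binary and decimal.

Apply & to each column (1 only where both bits are 1):
  001100101110011011
& 001001010000100001
--------------------
  001000000000000001

Answer: 001000000000000001 (32769)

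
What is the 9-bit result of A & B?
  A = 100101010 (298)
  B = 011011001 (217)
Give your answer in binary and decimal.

Apply & to each column (1 only where both bits are 1):
  100101010
& 011011001
-----------
  000001000

Answer: 000001000 (8)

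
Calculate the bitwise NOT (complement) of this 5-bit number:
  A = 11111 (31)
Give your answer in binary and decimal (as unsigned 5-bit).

Flip each bit (0->1, 1->0):
  11111
  00000

Answer: 00000 (0)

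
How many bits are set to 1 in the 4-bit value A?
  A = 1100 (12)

1100
1-bits at positions (from bit 0 = LSB): 2, 3
Count = 2

Answer: 2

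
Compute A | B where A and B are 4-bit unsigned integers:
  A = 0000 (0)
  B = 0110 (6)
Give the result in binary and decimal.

Apply | to each column (1 where either bit is 1):
  0000
| 0110
------
  0110

Answer: 0110 (6)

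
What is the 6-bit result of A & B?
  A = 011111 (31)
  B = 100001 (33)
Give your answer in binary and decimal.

Apply & to each column (1 only where both bits are 1):
  011111
& 100001
--------
  000001

Answer: 000001 (1)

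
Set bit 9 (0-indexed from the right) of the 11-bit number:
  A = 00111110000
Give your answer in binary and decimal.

Mask = 1 << 9 = 01000000000
Bit 9 of A is 0, so OR-ing with the mask flips it to 1.
  00111110000
| 01000000000
-------------
  01111110000

Answer: 01111110000 (1008)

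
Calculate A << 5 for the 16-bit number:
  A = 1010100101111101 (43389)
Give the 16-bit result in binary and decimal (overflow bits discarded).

Shift left by 5: drop the top 5 bit(s), append 5 zero(s) on the right.
  1010100101111101  ->  discard [10101], keep [00101111101], append 00000
= 0010111110100000

Answer: 0010111110100000 (12192)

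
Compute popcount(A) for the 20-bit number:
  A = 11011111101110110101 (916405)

11011111101110110101
1-bits at positions (from bit 0 = LSB): 0, 2, 4, 5, 7, 8, 9, 11, 12, 13, 14, 15, 16, 18, 19
Count = 15

Answer: 15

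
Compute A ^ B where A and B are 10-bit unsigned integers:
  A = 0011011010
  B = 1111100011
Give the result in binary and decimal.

Apply ^ to each column (1 where bits differ):
  0011011010
^ 1111100011
------------
  1100111001

Answer: 1100111001 (825)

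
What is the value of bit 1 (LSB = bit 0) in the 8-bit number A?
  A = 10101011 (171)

Bit 1 is the 2nd from the right.
  10101011
        ^
That bit is 1.

Answer: 1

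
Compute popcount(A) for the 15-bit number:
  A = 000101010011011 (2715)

000101010011011
1-bits at positions (from bit 0 = LSB): 0, 1, 3, 4, 7, 9, 11
Count = 7

Answer: 7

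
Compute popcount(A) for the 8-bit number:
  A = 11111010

11111010
1-bits at positions (from bit 0 = LSB): 1, 3, 4, 5, 6, 7
Count = 6

Answer: 6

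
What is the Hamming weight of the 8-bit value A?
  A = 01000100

01000100
1-bits at positions (from bit 0 = LSB): 2, 6
Count = 2

Answer: 2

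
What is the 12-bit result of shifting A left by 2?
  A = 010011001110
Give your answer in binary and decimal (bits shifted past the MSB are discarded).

Shift left by 2: drop the top 2 bit(s), append 2 zero(s) on the right.
  010011001110  ->  discard [01], keep [0011001110], append 00
= 001100111000

Answer: 001100111000 (824)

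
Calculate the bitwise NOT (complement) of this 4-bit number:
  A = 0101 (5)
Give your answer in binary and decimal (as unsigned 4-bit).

Flip each bit (0->1, 1->0):
  0101
  1010

Answer: 1010 (10)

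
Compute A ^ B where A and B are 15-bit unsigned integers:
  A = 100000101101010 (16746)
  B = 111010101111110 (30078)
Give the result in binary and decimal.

Apply ^ to each column (1 where bits differ):
  100000101101010
^ 111010101111110
-----------------
  011010000010100

Answer: 011010000010100 (13332)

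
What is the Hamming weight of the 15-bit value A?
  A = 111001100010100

111001100010100
1-bits at positions (from bit 0 = LSB): 2, 4, 8, 9, 12, 13, 14
Count = 7

Answer: 7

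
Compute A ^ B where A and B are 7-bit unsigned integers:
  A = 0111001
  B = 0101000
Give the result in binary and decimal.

Apply ^ to each column (1 where bits differ):
  0111001
^ 0101000
---------
  0010001

Answer: 0010001 (17)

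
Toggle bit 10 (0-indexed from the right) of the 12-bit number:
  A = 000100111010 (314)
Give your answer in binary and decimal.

Mask = 1 << 10 = 010000000000
Bit 10 of A is 0; XOR with the mask flips it to 1.
  000100111010
^ 010000000000
--------------
  010100111010

Answer: 010100111010 (1338)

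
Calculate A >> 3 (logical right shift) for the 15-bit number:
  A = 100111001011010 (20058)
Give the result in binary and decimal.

Logical shift right by 3: drop the bottom 3 bit(s), prepend 3 zero(s) on the left.
  100111001011010  ->  keep [100111001011], discard [010], prepend 000
= 000100111001011

Answer: 000100111001011 (2507)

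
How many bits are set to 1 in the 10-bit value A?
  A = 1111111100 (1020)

1111111100
1-bits at positions (from bit 0 = LSB): 2, 3, 4, 5, 6, 7, 8, 9
Count = 8

Answer: 8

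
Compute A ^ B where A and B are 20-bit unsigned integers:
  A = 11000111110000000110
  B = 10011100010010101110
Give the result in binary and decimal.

Apply ^ to each column (1 where bits differ):
  11000111110000000110
^ 10011100010010101110
----------------------
  01011011100010101000

Answer: 01011011100010101000 (374952)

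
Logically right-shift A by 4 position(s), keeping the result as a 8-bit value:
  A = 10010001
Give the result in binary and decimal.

Logical shift right by 4: drop the bottom 4 bit(s), prepend 4 zero(s) on the left.
  10010001  ->  keep [1001], discard [0001], prepend 0000
= 00001001

Answer: 00001001 (9)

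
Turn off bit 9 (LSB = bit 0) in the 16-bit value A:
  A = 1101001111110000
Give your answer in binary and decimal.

Mask = ~(1 << 9) = 1111110111111111
Bit 9 of A is 1, so AND-ing with the mask clears it to 0.
  1101001111110000
& 1111110111111111
------------------
  1101000111110000

Answer: 1101000111110000 (53744)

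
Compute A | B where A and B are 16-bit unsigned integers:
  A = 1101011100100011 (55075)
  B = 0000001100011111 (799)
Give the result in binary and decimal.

Apply | to each column (1 where either bit is 1):
  1101011100100011
| 0000001100011111
------------------
  1101011100111111

Answer: 1101011100111111 (55103)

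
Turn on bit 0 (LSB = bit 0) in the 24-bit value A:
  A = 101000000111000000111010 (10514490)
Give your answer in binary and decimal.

Mask = 1 << 0 = 000000000000000000000001
Bit 0 of A is 0, so OR-ing with the mask flips it to 1.
  101000000111000000111010
| 000000000000000000000001
--------------------------
  101000000111000000111011

Answer: 101000000111000000111011 (10514491)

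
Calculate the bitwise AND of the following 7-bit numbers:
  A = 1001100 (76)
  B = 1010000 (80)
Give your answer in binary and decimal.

Apply & to each column (1 only where both bits are 1):
  1001100
& 1010000
---------
  1000000

Answer: 1000000 (64)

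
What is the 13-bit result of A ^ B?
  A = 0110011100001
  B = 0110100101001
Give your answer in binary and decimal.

Apply ^ to each column (1 where bits differ):
  0110011100001
^ 0110100101001
---------------
  0000111001000

Answer: 0000111001000 (456)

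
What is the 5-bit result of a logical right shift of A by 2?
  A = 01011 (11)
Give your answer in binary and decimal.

Logical shift right by 2: drop the bottom 2 bit(s), prepend 2 zero(s) on the left.
  01011  ->  keep [010], discard [11], prepend 00
= 00010

Answer: 00010 (2)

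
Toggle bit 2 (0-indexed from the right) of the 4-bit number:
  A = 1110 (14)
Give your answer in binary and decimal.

Mask = 1 << 2 = 0100
Bit 2 of A is 1; XOR with the mask flips it to 0.
  1110
^ 0100
------
  1010

Answer: 1010 (10)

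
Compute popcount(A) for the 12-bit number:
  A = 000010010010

000010010010
1-bits at positions (from bit 0 = LSB): 1, 4, 7
Count = 3

Answer: 3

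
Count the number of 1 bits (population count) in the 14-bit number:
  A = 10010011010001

10010011010001
1-bits at positions (from bit 0 = LSB): 0, 4, 6, 7, 10, 13
Count = 6

Answer: 6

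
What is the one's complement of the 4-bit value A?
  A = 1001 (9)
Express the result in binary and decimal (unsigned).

Flip each bit (0->1, 1->0):
  1001
  0110

Answer: 0110 (6)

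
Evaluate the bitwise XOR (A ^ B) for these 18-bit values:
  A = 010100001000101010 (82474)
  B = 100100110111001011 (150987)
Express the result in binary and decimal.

Apply ^ to each column (1 where bits differ):
  010100001000101010
^ 100100110111001011
--------------------
  110000111111100001

Answer: 110000111111100001 (200673)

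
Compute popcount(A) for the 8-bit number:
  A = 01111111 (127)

01111111
1-bits at positions (from bit 0 = LSB): 0, 1, 2, 3, 4, 5, 6
Count = 7

Answer: 7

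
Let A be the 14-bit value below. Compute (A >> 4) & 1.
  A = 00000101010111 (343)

Bit 4 is the 5th from the right.
  00000101010111
           ^
That bit is 1.

Answer: 1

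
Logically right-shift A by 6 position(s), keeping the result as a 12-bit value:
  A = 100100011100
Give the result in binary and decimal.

Logical shift right by 6: drop the bottom 6 bit(s), prepend 6 zero(s) on the left.
  100100011100  ->  keep [100100], discard [011100], prepend 000000
= 000000100100

Answer: 000000100100 (36)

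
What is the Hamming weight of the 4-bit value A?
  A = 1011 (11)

1011
1-bits at positions (from bit 0 = LSB): 0, 1, 3
Count = 3

Answer: 3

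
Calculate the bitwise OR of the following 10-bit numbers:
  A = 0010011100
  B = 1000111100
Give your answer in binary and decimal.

Apply | to each column (1 where either bit is 1):
  0010011100
| 1000111100
------------
  1010111100

Answer: 1010111100 (700)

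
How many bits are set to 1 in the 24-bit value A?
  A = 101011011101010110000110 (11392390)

101011011101010110000110
1-bits at positions (from bit 0 = LSB): 1, 2, 7, 8, 10, 12, 14, 15, 16, 18, 19, 21, 23
Count = 13

Answer: 13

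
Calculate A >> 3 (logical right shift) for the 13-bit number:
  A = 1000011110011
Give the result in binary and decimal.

Logical shift right by 3: drop the bottom 3 bit(s), prepend 3 zero(s) on the left.
  1000011110011  ->  keep [1000011110], discard [011], prepend 000
= 0001000011110

Answer: 0001000011110 (542)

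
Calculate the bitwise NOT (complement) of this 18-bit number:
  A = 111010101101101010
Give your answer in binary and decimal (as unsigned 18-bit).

Flip each bit (0->1, 1->0):
  111010101101101010
  000101010010010101

Answer: 000101010010010101 (21653)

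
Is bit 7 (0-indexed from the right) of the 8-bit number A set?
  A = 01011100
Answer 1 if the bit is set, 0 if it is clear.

Bit 7 is the 8th from the right.
  01011100
  ^
That bit is 0.

Answer: 0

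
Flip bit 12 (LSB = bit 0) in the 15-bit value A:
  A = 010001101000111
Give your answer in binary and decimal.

Mask = 1 << 12 = 001000000000000
Bit 12 of A is 0; XOR with the mask flips it to 1.
  010001101000111
^ 001000000000000
-----------------
  011001101000111

Answer: 011001101000111 (13127)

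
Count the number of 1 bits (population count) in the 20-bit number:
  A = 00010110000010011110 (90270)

00010110000010011110
1-bits at positions (from bit 0 = LSB): 1, 2, 3, 4, 7, 13, 14, 16
Count = 8

Answer: 8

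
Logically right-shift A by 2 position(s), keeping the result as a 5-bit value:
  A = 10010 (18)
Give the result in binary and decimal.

Logical shift right by 2: drop the bottom 2 bit(s), prepend 2 zero(s) on the left.
  10010  ->  keep [100], discard [10], prepend 00
= 00100

Answer: 00100 (4)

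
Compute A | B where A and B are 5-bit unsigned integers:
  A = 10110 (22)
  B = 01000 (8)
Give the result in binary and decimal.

Apply | to each column (1 where either bit is 1):
  10110
| 01000
-------
  11110

Answer: 11110 (30)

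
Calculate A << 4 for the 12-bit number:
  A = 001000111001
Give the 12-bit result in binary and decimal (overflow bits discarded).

Shift left by 4: drop the top 4 bit(s), append 4 zero(s) on the right.
  001000111001  ->  discard [0010], keep [00111001], append 0000
= 001110010000

Answer: 001110010000 (912)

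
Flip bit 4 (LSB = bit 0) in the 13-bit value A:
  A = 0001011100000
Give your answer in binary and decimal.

Mask = 1 << 4 = 0000000010000
Bit 4 of A is 0; XOR with the mask flips it to 1.
  0001011100000
^ 0000000010000
---------------
  0001011110000

Answer: 0001011110000 (752)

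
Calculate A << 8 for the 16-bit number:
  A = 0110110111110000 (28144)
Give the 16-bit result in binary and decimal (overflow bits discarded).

Shift left by 8: drop the top 8 bit(s), append 8 zero(s) on the right.
  0110110111110000  ->  discard [01101101], keep [11110000], append 00000000
= 1111000000000000

Answer: 1111000000000000 (61440)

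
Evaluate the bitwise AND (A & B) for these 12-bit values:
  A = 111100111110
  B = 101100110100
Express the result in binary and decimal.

Apply & to each column (1 only where both bits are 1):
  111100111110
& 101100110100
--------------
  101100110100

Answer: 101100110100 (2868)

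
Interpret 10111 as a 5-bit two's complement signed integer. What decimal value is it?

MSB is 1, so the value is negative. Find the magnitude:
1. Invert bits:  01000
2. Add 1:        01001  = 9
3. Apply sign:   -9

Answer: -9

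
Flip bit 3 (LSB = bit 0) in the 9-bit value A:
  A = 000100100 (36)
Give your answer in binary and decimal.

Mask = 1 << 3 = 000001000
Bit 3 of A is 0; XOR with the mask flips it to 1.
  000100100
^ 000001000
-----------
  000101100

Answer: 000101100 (44)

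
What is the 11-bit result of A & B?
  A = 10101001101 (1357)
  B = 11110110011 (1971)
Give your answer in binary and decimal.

Apply & to each column (1 only where both bits are 1):
  10101001101
& 11110110011
-------------
  10100000001

Answer: 10100000001 (1281)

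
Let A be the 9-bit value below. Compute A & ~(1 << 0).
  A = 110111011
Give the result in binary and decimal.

Mask = ~(1 << 0) = 111111110
Bit 0 of A is 1, so AND-ing with the mask clears it to 0.
  110111011
& 111111110
-----------
  110111010

Answer: 110111010 (442)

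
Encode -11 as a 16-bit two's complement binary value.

1. Binary of +11:  0000000000001011
2. Invert bits:     1111111111110100
3. Add 1:           1111111111110101

Answer: 1111111111110101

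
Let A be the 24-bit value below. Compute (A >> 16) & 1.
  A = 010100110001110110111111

Bit 16 is the 17th from the right.
  010100110001110110111111
         ^
That bit is 1.

Answer: 1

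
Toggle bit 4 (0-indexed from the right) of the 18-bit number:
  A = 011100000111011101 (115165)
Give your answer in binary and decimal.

Mask = 1 << 4 = 000000000000010000
Bit 4 of A is 1; XOR with the mask flips it to 0.
  011100000111011101
^ 000000000000010000
--------------------
  011100000111001101

Answer: 011100000111001101 (115149)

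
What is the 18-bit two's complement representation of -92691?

1. Binary of +92691:  010110101000010011
2. Invert bits:     101001010111101100
3. Add 1:           101001010111101101

Answer: 101001010111101101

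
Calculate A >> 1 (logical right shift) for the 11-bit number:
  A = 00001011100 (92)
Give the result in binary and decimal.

Logical shift right by 1: drop the bottom 1 bit(s), prepend 1 zero(s) on the left.
  00001011100  ->  keep [0000101110], discard [0], prepend 0
= 00000101110

Answer: 00000101110 (46)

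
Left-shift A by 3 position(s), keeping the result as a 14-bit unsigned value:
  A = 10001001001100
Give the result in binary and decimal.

Shift left by 3: drop the top 3 bit(s), append 3 zero(s) on the right.
  10001001001100  ->  discard [100], keep [01001001100], append 000
= 01001001100000

Answer: 01001001100000 (4704)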